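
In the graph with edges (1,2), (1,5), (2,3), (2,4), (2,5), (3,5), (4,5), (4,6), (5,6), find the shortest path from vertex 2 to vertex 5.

Step 1: Build adjacency list:
  1: 2, 5
  2: 1, 3, 4, 5
  3: 2, 5
  4: 2, 5, 6
  5: 1, 2, 3, 4, 6
  6: 4, 5

Step 2: BFS from vertex 2 to find shortest path to 5:
  vertex 1 reached at distance 1
  vertex 3 reached at distance 1
  vertex 4 reached at distance 1
  vertex 5 reached at distance 1

Step 3: Shortest path: 2 -> 5
Path length: 1 edge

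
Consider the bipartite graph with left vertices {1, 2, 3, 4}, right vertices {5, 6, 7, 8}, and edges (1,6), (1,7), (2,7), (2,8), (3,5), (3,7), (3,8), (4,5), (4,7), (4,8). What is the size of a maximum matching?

Step 1: List the neighbors of each left vertex:
  1: 6, 7
  2: 7, 8
  3: 5, 7, 8
  4: 5, 7, 8

Step 2: Greedily match left vertices, then look for augmenting paths:
  Match 1 -- 6
  Match 2 -- 7
  Match 3 -- 5
  Match 4 -- 8
  No augmenting path remains.

Step 3: Verify this is maximum:
  Matching size 4 = min(|L|, |R|) = min(4, 4), which is an upper bound, so this matching is maximum.

Maximum matching: {(1,6), (2,7), (3,5), (4,8)}
Size: 4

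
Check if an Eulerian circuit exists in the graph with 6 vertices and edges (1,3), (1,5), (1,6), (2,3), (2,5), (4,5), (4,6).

Step 1: Find the degree of each vertex:
  deg(1) = 3
  deg(2) = 2
  deg(3) = 2
  deg(4) = 2
  deg(5) = 3
  deg(6) = 2

Step 2: Count vertices with odd degree:
  Odd-degree vertices: 1, 5 (2 total)

Step 3: Apply Euler's theorem:
  - Eulerian circuit exists iff graph is connected and all vertices have even degree
  - Eulerian path exists iff graph is connected and has 0 or 2 odd-degree vertices

Graph is connected with exactly 2 odd-degree vertices (1, 5).
Eulerian path exists (starting and ending at the odd-degree vertices), but no Eulerian circuit.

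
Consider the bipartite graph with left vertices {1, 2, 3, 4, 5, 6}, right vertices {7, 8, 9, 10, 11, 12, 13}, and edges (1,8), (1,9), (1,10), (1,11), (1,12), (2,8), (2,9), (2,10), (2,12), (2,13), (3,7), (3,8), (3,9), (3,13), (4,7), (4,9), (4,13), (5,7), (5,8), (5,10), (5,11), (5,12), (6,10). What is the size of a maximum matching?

Step 1: List the neighbors of each left vertex:
  1: 8, 9, 10, 11, 12
  2: 8, 9, 10, 12, 13
  3: 7, 8, 9, 13
  4: 7, 9, 13
  5: 7, 8, 10, 11, 12
  6: 10

Step 2: Greedily match left vertices, then look for augmenting paths:
  Match 1 -- 8
  Match 2 -- 9
  Match 3 -- 7
  Match 4 -- 13
  Match 5 -- 11
  Match 6 -- 10
  No augmenting path remains.

Step 3: Verify this is maximum:
  Matching size 6 = min(|L|, |R|) = min(6, 7), which is an upper bound, so this matching is maximum.

Maximum matching: {(1,8), (2,9), (3,7), (4,13), (5,11), (6,10)}
Size: 6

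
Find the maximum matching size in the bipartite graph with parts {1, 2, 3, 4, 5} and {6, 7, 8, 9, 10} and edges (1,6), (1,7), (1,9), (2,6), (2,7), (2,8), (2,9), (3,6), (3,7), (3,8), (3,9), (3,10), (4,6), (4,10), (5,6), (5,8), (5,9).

Step 1: List the neighbors of each left vertex:
  1: 6, 7, 9
  2: 6, 7, 8, 9
  3: 6, 7, 8, 9, 10
  4: 6, 10
  5: 6, 8, 9

Step 2: Greedily match left vertices, then look for augmenting paths:
  Match 1 -- 6
  Match 2 -- 7
  Match 3 -- 8
  Match 4 -- 10
  Match 5 -- 9
  No augmenting path remains.

Step 3: Verify this is maximum:
  Matching size 5 = min(|L|, |R|) = min(5, 5), which is an upper bound, so this matching is maximum.

Maximum matching: {(1,6), (2,7), (3,8), (4,10), (5,9)}
Size: 5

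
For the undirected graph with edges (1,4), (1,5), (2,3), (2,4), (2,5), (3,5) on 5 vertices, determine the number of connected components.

Step 1: Build adjacency list from edges:
  1: 4, 5
  2: 3, 4, 5
  3: 2, 5
  4: 1, 2
  5: 1, 2, 3

Step 2: Run BFS/DFS from vertex 1:
  Visited: {1, 4, 5, 2, 3}
  Reached 5 of 5 vertices

Step 3: All 5 vertices reached from vertex 1, so the graph is connected.
Number of connected components: 1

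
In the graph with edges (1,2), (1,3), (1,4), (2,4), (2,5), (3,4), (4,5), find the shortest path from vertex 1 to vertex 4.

Step 1: Build adjacency list:
  1: 2, 3, 4
  2: 1, 4, 5
  3: 1, 4
  4: 1, 2, 3, 5
  5: 2, 4

Step 2: BFS from vertex 1 to find shortest path to 4:
  vertex 2 reached at distance 1
  vertex 3 reached at distance 1
  vertex 4 reached at distance 1

Step 3: Shortest path: 1 -> 4
Path length: 1 edge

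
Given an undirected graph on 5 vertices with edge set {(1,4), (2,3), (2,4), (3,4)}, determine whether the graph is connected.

Step 1: Build adjacency list from edges:
  1: 4
  2: 3, 4
  3: 2, 4
  4: 1, 2, 3
  5: (none)

Step 2: Run BFS/DFS from vertex 1:
  Visited: {1, 4, 2, 3}
  Reached 4 of 5 vertices

Step 3: Only 4 of 5 vertices reached. Graph is disconnected.
Connected components: {1, 2, 3, 4}, {5}
Answer: No, the graph is not connected (2 components).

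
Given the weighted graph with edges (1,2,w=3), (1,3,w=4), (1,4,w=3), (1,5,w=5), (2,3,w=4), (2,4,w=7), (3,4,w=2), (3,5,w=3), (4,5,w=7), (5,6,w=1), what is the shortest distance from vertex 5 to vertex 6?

Step 1: Build adjacency list with weights:
  1: 2(w=3), 3(w=4), 4(w=3), 5(w=5)
  2: 1(w=3), 3(w=4), 4(w=7)
  3: 1(w=4), 2(w=4), 4(w=2), 5(w=3)
  4: 1(w=3), 2(w=7), 3(w=2), 5(w=7)
  5: 1(w=5), 3(w=3), 4(w=7), 6(w=1)
  6: 5(w=1)

Step 2: Apply Dijkstra's algorithm from vertex 5:
  Visit vertex 5 (distance=0)
    Update dist[1] = 5
    Update dist[3] = 3
    Update dist[4] = 7
    Update dist[6] = 1
  Visit vertex 6 (distance=1)

Step 3: Shortest path: 5 -> 6
Total weight: 1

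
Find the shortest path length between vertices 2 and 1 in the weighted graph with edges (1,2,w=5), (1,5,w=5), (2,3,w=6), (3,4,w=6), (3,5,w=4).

Step 1: Build adjacency list with weights:
  1: 2(w=5), 5(w=5)
  2: 1(w=5), 3(w=6)
  3: 2(w=6), 4(w=6), 5(w=4)
  4: 3(w=6)
  5: 1(w=5), 3(w=4)

Step 2: Apply Dijkstra's algorithm from vertex 2:
  Visit vertex 2 (distance=0)
    Update dist[1] = 5
    Update dist[3] = 6
  Visit vertex 1 (distance=5)
    Update dist[5] = 10

Step 3: Shortest path: 2 -> 1
Total weight: 5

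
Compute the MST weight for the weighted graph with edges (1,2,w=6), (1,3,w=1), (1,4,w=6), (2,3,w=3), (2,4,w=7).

Apply Kruskal's algorithm (sort edges by weight, add if no cycle):

Sorted edges by weight:
  (1,3) w=1
  (2,3) w=3
  (1,4) w=6
  (1,2) w=6
  (2,4) w=7

Add edge (1,3) w=1 -- no cycle. Running total: 1
Add edge (2,3) w=3 -- no cycle. Running total: 4
Add edge (1,4) w=6 -- no cycle. Running total: 10

MST edges: (1,3,w=1), (2,3,w=3), (1,4,w=6)
Total MST weight: 1 + 3 + 6 = 10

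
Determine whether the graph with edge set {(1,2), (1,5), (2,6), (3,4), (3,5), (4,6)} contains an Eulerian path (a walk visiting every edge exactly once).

Step 1: Find the degree of each vertex:
  deg(1) = 2
  deg(2) = 2
  deg(3) = 2
  deg(4) = 2
  deg(5) = 2
  deg(6) = 2

Step 2: Count vertices with odd degree:
  All vertices have even degree (0 odd-degree vertices)

Step 3: Apply Euler's theorem:
  - Eulerian circuit exists iff graph is connected and all vertices have even degree
  - Eulerian path exists iff graph is connected and has 0 or 2 odd-degree vertices

Graph is connected with 0 odd-degree vertices.
Both Eulerian circuit and Eulerian path exist.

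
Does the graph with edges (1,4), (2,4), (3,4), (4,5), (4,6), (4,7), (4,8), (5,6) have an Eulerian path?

Step 1: Find the degree of each vertex:
  deg(1) = 1
  deg(2) = 1
  deg(3) = 1
  deg(4) = 7
  deg(5) = 2
  deg(6) = 2
  deg(7) = 1
  deg(8) = 1

Step 2: Count vertices with odd degree:
  Odd-degree vertices: 1, 2, 3, 4, 7, 8 (6 total)

Step 3: Apply Euler's theorem:
  - Eulerian circuit exists iff graph is connected and all vertices have even degree
  - Eulerian path exists iff graph is connected and has 0 or 2 odd-degree vertices

Graph has 6 odd-degree vertices (need 0 or 2).
Neither Eulerian path nor Eulerian circuit exists.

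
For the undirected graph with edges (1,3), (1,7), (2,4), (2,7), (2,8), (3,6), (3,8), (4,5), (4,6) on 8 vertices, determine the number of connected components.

Step 1: Build adjacency list from edges:
  1: 3, 7
  2: 4, 7, 8
  3: 1, 6, 8
  4: 2, 5, 6
  5: 4
  6: 3, 4
  7: 1, 2
  8: 2, 3

Step 2: Run BFS/DFS from vertex 1:
  Visited: {1, 3, 7, 6, 8, 2, 4, 5}
  Reached 8 of 8 vertices

Step 3: All 8 vertices reached from vertex 1, so the graph is connected.
Number of connected components: 1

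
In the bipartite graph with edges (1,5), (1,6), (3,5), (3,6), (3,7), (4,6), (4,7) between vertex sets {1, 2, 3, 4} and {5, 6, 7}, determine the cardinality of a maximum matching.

Step 1: List the neighbors of each left vertex:
  1: 5, 6
  2: (none)
  3: 5, 6, 7
  4: 6, 7

Step 2: Greedily match left vertices, then look for augmenting paths:
  Match 1 -- 5
  Match 3 -- 6
  Match 4 -- 7
  No augmenting path remains.

Step 3: Verify this is maximum:
  Matching size 3 = min(|L|, |R|) = min(4, 3), which is an upper bound, so this matching is maximum.

Maximum matching: {(1,5), (3,6), (4,7)}
Size: 3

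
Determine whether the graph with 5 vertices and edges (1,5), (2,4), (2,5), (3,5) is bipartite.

Step 1: Attempt 2-coloring using BFS:
  Start at vertex 1, assign color 0
  Color vertex 5 with color 1 (neighbor of 1)
  Color vertex 2 with color 0 (neighbor of 5)
  Color vertex 3 with color 0 (neighbor of 5)
  Color vertex 4 with color 1 (neighbor of 2)

Step 2: 2-coloring succeeded. No conflicts found.
  Set A (color 0): {1, 2, 3}
  Set B (color 1): {4, 5}

The graph is bipartite with partition {1, 2, 3}, {4, 5}.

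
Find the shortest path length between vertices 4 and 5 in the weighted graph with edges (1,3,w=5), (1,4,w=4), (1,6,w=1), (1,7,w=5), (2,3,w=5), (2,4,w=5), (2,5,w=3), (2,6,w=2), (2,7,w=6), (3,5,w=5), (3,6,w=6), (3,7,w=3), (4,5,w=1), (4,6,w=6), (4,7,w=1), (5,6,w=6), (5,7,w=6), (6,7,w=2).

Step 1: Build adjacency list with weights:
  1: 3(w=5), 4(w=4), 6(w=1), 7(w=5)
  2: 3(w=5), 4(w=5), 5(w=3), 6(w=2), 7(w=6)
  3: 1(w=5), 2(w=5), 5(w=5), 6(w=6), 7(w=3)
  4: 1(w=4), 2(w=5), 5(w=1), 6(w=6), 7(w=1)
  5: 2(w=3), 3(w=5), 4(w=1), 6(w=6), 7(w=6)
  6: 1(w=1), 2(w=2), 3(w=6), 4(w=6), 5(w=6), 7(w=2)
  7: 1(w=5), 2(w=6), 3(w=3), 4(w=1), 5(w=6), 6(w=2)

Step 2: Apply Dijkstra's algorithm from vertex 4:
  Visit vertex 4 (distance=0)
    Update dist[1] = 4
    Update dist[2] = 5
    Update dist[5] = 1
    Update dist[6] = 6
    Update dist[7] = 1
  Visit vertex 5 (distance=1)
    Update dist[2] = 4
    Update dist[3] = 6

Step 3: Shortest path: 4 -> 5
Total weight: 1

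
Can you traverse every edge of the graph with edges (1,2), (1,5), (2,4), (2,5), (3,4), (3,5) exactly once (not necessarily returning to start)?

Step 1: Find the degree of each vertex:
  deg(1) = 2
  deg(2) = 3
  deg(3) = 2
  deg(4) = 2
  deg(5) = 3

Step 2: Count vertices with odd degree:
  Odd-degree vertices: 2, 5 (2 total)

Step 3: Apply Euler's theorem:
  - Eulerian circuit exists iff graph is connected and all vertices have even degree
  - Eulerian path exists iff graph is connected and has 0 or 2 odd-degree vertices

Graph is connected with exactly 2 odd-degree vertices (2, 5).
Eulerian path exists (starting and ending at the odd-degree vertices), but no Eulerian circuit.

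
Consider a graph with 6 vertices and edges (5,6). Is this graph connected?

Step 1: Build adjacency list from edges:
  1: (none)
  2: (none)
  3: (none)
  4: (none)
  5: 6
  6: 5

Step 2: Run BFS/DFS from vertex 1:
  Visited: {1}
  Reached 1 of 6 vertices

Step 3: Only 1 of 6 vertices reached. Graph is disconnected.
Connected components: {1}, {2}, {3}, {4}, {5, 6}
Answer: No, the graph is not connected (5 components).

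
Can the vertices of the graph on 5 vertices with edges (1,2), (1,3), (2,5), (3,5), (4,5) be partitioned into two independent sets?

Step 1: Attempt 2-coloring using BFS:
  Start at vertex 1, assign color 0
  Color vertex 2 with color 1 (neighbor of 1)
  Color vertex 3 with color 1 (neighbor of 1)
  Color vertex 5 with color 0 (neighbor of 2)
  Color vertex 4 with color 1 (neighbor of 5)

Step 2: 2-coloring succeeded. No conflicts found.
  Set A (color 0): {1, 5}
  Set B (color 1): {2, 3, 4}

The graph is bipartite with partition {1, 5}, {2, 3, 4}.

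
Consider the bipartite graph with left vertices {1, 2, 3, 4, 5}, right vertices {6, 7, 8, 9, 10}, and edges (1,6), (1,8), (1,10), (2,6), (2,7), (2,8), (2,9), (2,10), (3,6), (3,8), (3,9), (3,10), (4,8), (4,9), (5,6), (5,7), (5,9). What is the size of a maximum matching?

Step 1: List the neighbors of each left vertex:
  1: 6, 8, 10
  2: 6, 7, 8, 9, 10
  3: 6, 8, 9, 10
  4: 8, 9
  5: 6, 7, 9

Step 2: Greedily match left vertices, then look for augmenting paths:
  Match 1 -- 10
  Match 2 -- 7
  Match 3 -- 8
  Match 4 -- 9
  Match 5 -- 6
  No augmenting path remains.

Step 3: Verify this is maximum:
  Matching size 5 = min(|L|, |R|) = min(5, 5), which is an upper bound, so this matching is maximum.

Maximum matching: {(1,10), (2,7), (3,8), (4,9), (5,6)}
Size: 5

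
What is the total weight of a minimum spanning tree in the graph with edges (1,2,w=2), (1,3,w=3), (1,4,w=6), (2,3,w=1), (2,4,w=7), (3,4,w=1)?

Apply Kruskal's algorithm (sort edges by weight, add if no cycle):

Sorted edges by weight:
  (2,3) w=1
  (3,4) w=1
  (1,2) w=2
  (1,3) w=3
  (1,4) w=6
  (2,4) w=7

Add edge (2,3) w=1 -- no cycle. Running total: 1
Add edge (3,4) w=1 -- no cycle. Running total: 2
Add edge (1,2) w=2 -- no cycle. Running total: 4

MST edges: (2,3,w=1), (3,4,w=1), (1,2,w=2)
Total MST weight: 1 + 1 + 2 = 4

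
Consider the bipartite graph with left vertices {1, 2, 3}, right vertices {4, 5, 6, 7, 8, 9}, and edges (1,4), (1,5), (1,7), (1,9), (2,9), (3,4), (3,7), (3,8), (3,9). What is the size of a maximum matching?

Step 1: List the neighbors of each left vertex:
  1: 4, 5, 7, 9
  2: 9
  3: 4, 7, 8, 9

Step 2: Greedily match left vertices, then look for augmenting paths:
  Match 1 -- 4
  Match 2 -- 9
  Match 3 -- 7
  No augmenting path remains.

Step 3: Verify this is maximum:
  Matching size 3 = min(|L|, |R|) = min(3, 6), which is an upper bound, so this matching is maximum.

Maximum matching: {(1,4), (2,9), (3,7)}
Size: 3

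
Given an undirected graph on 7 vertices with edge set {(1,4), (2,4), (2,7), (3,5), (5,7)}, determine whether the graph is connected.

Step 1: Build adjacency list from edges:
  1: 4
  2: 4, 7
  3: 5
  4: 1, 2
  5: 3, 7
  6: (none)
  7: 2, 5

Step 2: Run BFS/DFS from vertex 1:
  Visited: {1, 4, 2, 7, 5, 3}
  Reached 6 of 7 vertices

Step 3: Only 6 of 7 vertices reached. Graph is disconnected.
Connected components: {1, 2, 3, 4, 5, 7}, {6}
Answer: No, the graph is not connected (2 components).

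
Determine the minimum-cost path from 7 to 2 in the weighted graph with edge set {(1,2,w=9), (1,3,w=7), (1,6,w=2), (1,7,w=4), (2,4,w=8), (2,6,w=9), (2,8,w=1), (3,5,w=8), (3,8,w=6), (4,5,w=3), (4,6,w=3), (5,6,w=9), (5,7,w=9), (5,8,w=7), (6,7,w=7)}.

Step 1: Build adjacency list with weights:
  1: 2(w=9), 3(w=7), 6(w=2), 7(w=4)
  2: 1(w=9), 4(w=8), 6(w=9), 8(w=1)
  3: 1(w=7), 5(w=8), 8(w=6)
  4: 2(w=8), 5(w=3), 6(w=3)
  5: 3(w=8), 4(w=3), 6(w=9), 7(w=9), 8(w=7)
  6: 1(w=2), 2(w=9), 4(w=3), 5(w=9), 7(w=7)
  7: 1(w=4), 5(w=9), 6(w=7)
  8: 2(w=1), 3(w=6), 5(w=7)

Step 2: Apply Dijkstra's algorithm from vertex 7:
  Visit vertex 7 (distance=0)
    Update dist[1] = 4
    Update dist[5] = 9
    Update dist[6] = 7
  Visit vertex 1 (distance=4)
    Update dist[2] = 13
    Update dist[3] = 11
    Update dist[6] = 6
  Visit vertex 6 (distance=6)
    Update dist[4] = 9
  Visit vertex 4 (distance=9)
  Visit vertex 5 (distance=9)
    Update dist[8] = 16
  Visit vertex 3 (distance=11)
  Visit vertex 2 (distance=13)
    Update dist[8] = 14

Step 3: Shortest path: 7 -> 1 -> 2
Total weight: 4 + 9 = 13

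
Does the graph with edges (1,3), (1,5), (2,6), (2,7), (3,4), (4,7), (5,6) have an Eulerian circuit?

Step 1: Find the degree of each vertex:
  deg(1) = 2
  deg(2) = 2
  deg(3) = 2
  deg(4) = 2
  deg(5) = 2
  deg(6) = 2
  deg(7) = 2

Step 2: Count vertices with odd degree:
  All vertices have even degree (0 odd-degree vertices)

Step 3: Apply Euler's theorem:
  - Eulerian circuit exists iff graph is connected and all vertices have even degree
  - Eulerian path exists iff graph is connected and has 0 or 2 odd-degree vertices

Graph is connected with 0 odd-degree vertices.
Both Eulerian circuit and Eulerian path exist.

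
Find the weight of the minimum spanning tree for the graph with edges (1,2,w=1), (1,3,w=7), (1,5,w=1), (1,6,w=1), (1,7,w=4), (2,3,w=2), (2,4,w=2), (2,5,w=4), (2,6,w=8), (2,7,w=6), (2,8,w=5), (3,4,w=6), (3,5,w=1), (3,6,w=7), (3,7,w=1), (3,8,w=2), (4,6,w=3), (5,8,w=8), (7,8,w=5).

Apply Kruskal's algorithm (sort edges by weight, add if no cycle):

Sorted edges by weight:
  (1,2) w=1
  (1,5) w=1
  (1,6) w=1
  (3,7) w=1
  (3,5) w=1
  (2,3) w=2
  (2,4) w=2
  (3,8) w=2
  (4,6) w=3
  (1,7) w=4
  (2,5) w=4
  (2,8) w=5
  (7,8) w=5
  (2,7) w=6
  (3,4) w=6
  (1,3) w=7
  (3,6) w=7
  (2,6) w=8
  (5,8) w=8

Add edge (1,2) w=1 -- no cycle. Running total: 1
Add edge (1,5) w=1 -- no cycle. Running total: 2
Add edge (1,6) w=1 -- no cycle. Running total: 3
Add edge (3,7) w=1 -- no cycle. Running total: 4
Add edge (3,5) w=1 -- no cycle. Running total: 5
Skip edge (2,3) w=2 -- would create cycle
Add edge (2,4) w=2 -- no cycle. Running total: 7
Add edge (3,8) w=2 -- no cycle. Running total: 9

MST edges: (1,2,w=1), (1,5,w=1), (1,6,w=1), (3,7,w=1), (3,5,w=1), (2,4,w=2), (3,8,w=2)
Total MST weight: 1 + 1 + 1 + 1 + 1 + 2 + 2 = 9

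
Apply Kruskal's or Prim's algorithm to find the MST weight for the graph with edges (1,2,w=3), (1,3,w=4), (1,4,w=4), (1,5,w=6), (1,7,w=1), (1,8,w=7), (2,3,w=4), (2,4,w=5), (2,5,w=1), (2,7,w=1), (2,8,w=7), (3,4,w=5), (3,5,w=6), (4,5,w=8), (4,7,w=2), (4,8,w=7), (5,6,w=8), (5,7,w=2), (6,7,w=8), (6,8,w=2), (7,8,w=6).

Apply Kruskal's algorithm (sort edges by weight, add if no cycle):

Sorted edges by weight:
  (1,7) w=1
  (2,5) w=1
  (2,7) w=1
  (4,7) w=2
  (5,7) w=2
  (6,8) w=2
  (1,2) w=3
  (1,3) w=4
  (1,4) w=4
  (2,3) w=4
  (2,4) w=5
  (3,4) w=5
  (1,5) w=6
  (3,5) w=6
  (7,8) w=6
  (1,8) w=7
  (2,8) w=7
  (4,8) w=7
  (4,5) w=8
  (5,6) w=8
  (6,7) w=8

Add edge (1,7) w=1 -- no cycle. Running total: 1
Add edge (2,5) w=1 -- no cycle. Running total: 2
Add edge (2,7) w=1 -- no cycle. Running total: 3
Add edge (4,7) w=2 -- no cycle. Running total: 5
Skip edge (5,7) w=2 -- would create cycle
Add edge (6,8) w=2 -- no cycle. Running total: 7
Skip edge (1,2) w=3 -- would create cycle
Add edge (1,3) w=4 -- no cycle. Running total: 11
Skip edge (1,4) w=4 -- would create cycle
Skip edge (2,3) w=4 -- would create cycle
Skip edge (2,4) w=5 -- would create cycle
Skip edge (3,4) w=5 -- would create cycle
Skip edge (1,5) w=6 -- would create cycle
Skip edge (3,5) w=6 -- would create cycle
Add edge (7,8) w=6 -- no cycle. Running total: 17

MST edges: (1,7,w=1), (2,5,w=1), (2,7,w=1), (4,7,w=2), (6,8,w=2), (1,3,w=4), (7,8,w=6)
Total MST weight: 1 + 1 + 1 + 2 + 2 + 4 + 6 = 17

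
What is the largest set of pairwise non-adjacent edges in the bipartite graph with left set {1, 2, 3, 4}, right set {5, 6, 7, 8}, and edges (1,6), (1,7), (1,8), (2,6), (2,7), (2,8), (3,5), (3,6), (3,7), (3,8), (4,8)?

Step 1: List the neighbors of each left vertex:
  1: 6, 7, 8
  2: 6, 7, 8
  3: 5, 6, 7, 8
  4: 8

Step 2: Greedily match left vertices, then look for augmenting paths:
  Match 1 -- 6
  Match 2 -- 7
  Match 3 -- 5
  Match 4 -- 8
  No augmenting path remains.

Step 3: Verify this is maximum:
  Matching size 4 = min(|L|, |R|) = min(4, 4), which is an upper bound, so this matching is maximum.

Maximum matching: {(1,6), (2,7), (3,5), (4,8)}
Size: 4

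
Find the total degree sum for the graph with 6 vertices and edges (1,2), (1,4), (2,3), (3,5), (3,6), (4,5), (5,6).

Step 1: Count edges incident to each vertex:
  deg(1) = 2 (neighbors: 2, 4)
  deg(2) = 2 (neighbors: 1, 3)
  deg(3) = 3 (neighbors: 2, 5, 6)
  deg(4) = 2 (neighbors: 1, 5)
  deg(5) = 3 (neighbors: 3, 4, 6)
  deg(6) = 2 (neighbors: 3, 5)

Step 2: Sum all degrees:
  2 + 2 + 3 + 2 + 3 + 2 = 14

Verification: sum of degrees = 2 * |E| = 2 * 7 = 14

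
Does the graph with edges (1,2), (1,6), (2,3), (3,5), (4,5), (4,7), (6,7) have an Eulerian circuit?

Step 1: Find the degree of each vertex:
  deg(1) = 2
  deg(2) = 2
  deg(3) = 2
  deg(4) = 2
  deg(5) = 2
  deg(6) = 2
  deg(7) = 2

Step 2: Count vertices with odd degree:
  All vertices have even degree (0 odd-degree vertices)

Step 3: Apply Euler's theorem:
  - Eulerian circuit exists iff graph is connected and all vertices have even degree
  - Eulerian path exists iff graph is connected and has 0 or 2 odd-degree vertices

Graph is connected with 0 odd-degree vertices.
Both Eulerian circuit and Eulerian path exist.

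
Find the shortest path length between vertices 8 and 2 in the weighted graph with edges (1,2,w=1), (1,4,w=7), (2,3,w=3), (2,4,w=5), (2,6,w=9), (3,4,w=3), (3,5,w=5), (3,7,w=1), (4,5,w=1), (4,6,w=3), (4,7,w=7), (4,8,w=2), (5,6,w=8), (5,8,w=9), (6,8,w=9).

Step 1: Build adjacency list with weights:
  1: 2(w=1), 4(w=7)
  2: 1(w=1), 3(w=3), 4(w=5), 6(w=9)
  3: 2(w=3), 4(w=3), 5(w=5), 7(w=1)
  4: 1(w=7), 2(w=5), 3(w=3), 5(w=1), 6(w=3), 7(w=7), 8(w=2)
  5: 3(w=5), 4(w=1), 6(w=8), 8(w=9)
  6: 2(w=9), 4(w=3), 5(w=8), 8(w=9)
  7: 3(w=1), 4(w=7)
  8: 4(w=2), 5(w=9), 6(w=9)

Step 2: Apply Dijkstra's algorithm from vertex 8:
  Visit vertex 8 (distance=0)
    Update dist[4] = 2
    Update dist[5] = 9
    Update dist[6] = 9
  Visit vertex 4 (distance=2)
    Update dist[1] = 9
    Update dist[2] = 7
    Update dist[3] = 5
    Update dist[5] = 3
    Update dist[6] = 5
    Update dist[7] = 9
  Visit vertex 5 (distance=3)
  Visit vertex 3 (distance=5)
    Update dist[7] = 6
  Visit vertex 6 (distance=5)
  Visit vertex 7 (distance=6)
  Visit vertex 2 (distance=7)
    Update dist[1] = 8

Step 3: Shortest path: 8 -> 4 -> 2
Total weight: 2 + 5 = 7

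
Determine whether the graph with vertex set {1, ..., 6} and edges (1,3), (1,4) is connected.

Step 1: Build adjacency list from edges:
  1: 3, 4
  2: (none)
  3: 1
  4: 1
  5: (none)
  6: (none)

Step 2: Run BFS/DFS from vertex 1:
  Visited: {1, 3, 4}
  Reached 3 of 6 vertices

Step 3: Only 3 of 6 vertices reached. Graph is disconnected.
Connected components: {1, 3, 4}, {2}, {5}, {6}
Answer: No, the graph is not connected (4 components).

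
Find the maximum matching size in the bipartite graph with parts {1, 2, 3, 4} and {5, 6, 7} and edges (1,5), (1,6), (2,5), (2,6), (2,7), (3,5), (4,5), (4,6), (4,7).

Step 1: List the neighbors of each left vertex:
  1: 5, 6
  2: 5, 6, 7
  3: 5
  4: 5, 6, 7

Step 2: Greedily match left vertices, then look for augmenting paths:
  Match 1 -- 5
  Match 2 -- 6
  Match 4 -- 7
  No augmenting path remains.

Step 3: Verify this is maximum:
  Matching size 3 = min(|L|, |R|) = min(4, 3), which is an upper bound, so this matching is maximum.

Maximum matching: {(1,5), (2,6), (4,7)}
Size: 3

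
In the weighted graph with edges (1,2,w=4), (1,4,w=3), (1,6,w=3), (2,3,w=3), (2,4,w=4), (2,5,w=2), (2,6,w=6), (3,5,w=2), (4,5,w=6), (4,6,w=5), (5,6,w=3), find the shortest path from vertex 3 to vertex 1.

Step 1: Build adjacency list with weights:
  1: 2(w=4), 4(w=3), 6(w=3)
  2: 1(w=4), 3(w=3), 4(w=4), 5(w=2), 6(w=6)
  3: 2(w=3), 5(w=2)
  4: 1(w=3), 2(w=4), 5(w=6), 6(w=5)
  5: 2(w=2), 3(w=2), 4(w=6), 6(w=3)
  6: 1(w=3), 2(w=6), 4(w=5), 5(w=3)

Step 2: Apply Dijkstra's algorithm from vertex 3:
  Visit vertex 3 (distance=0)
    Update dist[2] = 3
    Update dist[5] = 2
  Visit vertex 5 (distance=2)
    Update dist[4] = 8
    Update dist[6] = 5
  Visit vertex 2 (distance=3)
    Update dist[1] = 7
    Update dist[4] = 7
  Visit vertex 6 (distance=5)
  Visit vertex 1 (distance=7)

Step 3: Shortest path: 3 -> 2 -> 1
Total weight: 3 + 4 = 7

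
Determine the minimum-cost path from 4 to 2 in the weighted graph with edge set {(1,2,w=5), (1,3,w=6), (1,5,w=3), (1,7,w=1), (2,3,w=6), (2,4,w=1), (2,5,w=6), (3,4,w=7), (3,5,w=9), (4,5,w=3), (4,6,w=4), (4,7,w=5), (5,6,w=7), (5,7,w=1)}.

Step 1: Build adjacency list with weights:
  1: 2(w=5), 3(w=6), 5(w=3), 7(w=1)
  2: 1(w=5), 3(w=6), 4(w=1), 5(w=6)
  3: 1(w=6), 2(w=6), 4(w=7), 5(w=9)
  4: 2(w=1), 3(w=7), 5(w=3), 6(w=4), 7(w=5)
  5: 1(w=3), 2(w=6), 3(w=9), 4(w=3), 6(w=7), 7(w=1)
  6: 4(w=4), 5(w=7)
  7: 1(w=1), 4(w=5), 5(w=1)

Step 2: Apply Dijkstra's algorithm from vertex 4:
  Visit vertex 4 (distance=0)
    Update dist[2] = 1
    Update dist[3] = 7
    Update dist[5] = 3
    Update dist[6] = 4
    Update dist[7] = 5
  Visit vertex 2 (distance=1)
    Update dist[1] = 6

Step 3: Shortest path: 4 -> 2
Total weight: 1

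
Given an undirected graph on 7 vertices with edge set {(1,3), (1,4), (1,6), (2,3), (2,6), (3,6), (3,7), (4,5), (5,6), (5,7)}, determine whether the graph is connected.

Step 1: Build adjacency list from edges:
  1: 3, 4, 6
  2: 3, 6
  3: 1, 2, 6, 7
  4: 1, 5
  5: 4, 6, 7
  6: 1, 2, 3, 5
  7: 3, 5

Step 2: Run BFS/DFS from vertex 1:
  Visited: {1, 3, 4, 6, 2, 7, 5}
  Reached 7 of 7 vertices

Step 3: All 7 vertices reached from vertex 1, so the graph is connected.
Answer: Yes, the graph is connected.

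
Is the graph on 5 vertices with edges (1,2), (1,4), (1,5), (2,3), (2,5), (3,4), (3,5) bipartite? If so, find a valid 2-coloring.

Step 1: Attempt 2-coloring using BFS:
  Start at vertex 1, assign color 0
  Color vertex 2 with color 1 (neighbor of 1)
  Color vertex 4 with color 1 (neighbor of 1)
  Color vertex 5 with color 1 (neighbor of 1)
  Color vertex 3 with color 0 (neighbor of 2)

Step 2: Conflict found! Vertices 2 and 5 are adjacent but have the same color.
This means the graph contains an odd cycle.

The graph is NOT bipartite.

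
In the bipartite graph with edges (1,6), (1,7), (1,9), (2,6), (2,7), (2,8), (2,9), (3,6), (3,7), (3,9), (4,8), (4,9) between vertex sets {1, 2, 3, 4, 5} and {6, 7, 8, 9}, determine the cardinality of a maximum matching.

Step 1: List the neighbors of each left vertex:
  1: 6, 7, 9
  2: 6, 7, 8, 9
  3: 6, 7, 9
  4: 8, 9
  5: (none)

Step 2: Greedily match left vertices, then look for augmenting paths:
  Match 1 -- 6
  Match 2 -- 7
  Match 3 -- 9
  Match 4 -- 8
  No augmenting path remains.

Step 3: Verify this is maximum:
  Matching size 4 = min(|L|, |R|) = min(5, 4), which is an upper bound, so this matching is maximum.

Maximum matching: {(1,6), (2,7), (3,9), (4,8)}
Size: 4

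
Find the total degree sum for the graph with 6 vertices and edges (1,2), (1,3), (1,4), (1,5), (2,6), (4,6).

Step 1: Count edges incident to each vertex:
  deg(1) = 4 (neighbors: 2, 3, 4, 5)
  deg(2) = 2 (neighbors: 1, 6)
  deg(3) = 1 (neighbors: 1)
  deg(4) = 2 (neighbors: 1, 6)
  deg(5) = 1 (neighbors: 1)
  deg(6) = 2 (neighbors: 2, 4)

Step 2: Sum all degrees:
  4 + 2 + 1 + 2 + 1 + 2 = 12

Verification: sum of degrees = 2 * |E| = 2 * 6 = 12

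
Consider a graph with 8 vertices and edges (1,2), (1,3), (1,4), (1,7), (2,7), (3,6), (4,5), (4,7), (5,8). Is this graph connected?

Step 1: Build adjacency list from edges:
  1: 2, 3, 4, 7
  2: 1, 7
  3: 1, 6
  4: 1, 5, 7
  5: 4, 8
  6: 3
  7: 1, 2, 4
  8: 5

Step 2: Run BFS/DFS from vertex 1:
  Visited: {1, 2, 3, 4, 7, 6, 5, 8}
  Reached 8 of 8 vertices

Step 3: All 8 vertices reached from vertex 1, so the graph is connected.
Answer: Yes, the graph is connected.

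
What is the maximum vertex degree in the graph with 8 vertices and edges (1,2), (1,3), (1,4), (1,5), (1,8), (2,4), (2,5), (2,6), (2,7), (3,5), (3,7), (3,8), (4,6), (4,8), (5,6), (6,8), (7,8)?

Step 1: Count edges incident to each vertex:
  deg(1) = 5 (neighbors: 2, 3, 4, 5, 8)
  deg(2) = 5 (neighbors: 1, 4, 5, 6, 7)
  deg(3) = 4 (neighbors: 1, 5, 7, 8)
  deg(4) = 4 (neighbors: 1, 2, 6, 8)
  deg(5) = 4 (neighbors: 1, 2, 3, 6)
  deg(6) = 4 (neighbors: 2, 4, 5, 8)
  deg(7) = 3 (neighbors: 2, 3, 8)
  deg(8) = 5 (neighbors: 1, 3, 4, 6, 7)

Step 2: Find maximum:
  max(5, 5, 4, 4, 4, 4, 3, 5) = 5 (vertex 1)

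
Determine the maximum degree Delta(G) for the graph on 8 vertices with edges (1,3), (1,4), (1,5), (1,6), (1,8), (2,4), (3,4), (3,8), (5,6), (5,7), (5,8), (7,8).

Step 1: Count edges incident to each vertex:
  deg(1) = 5 (neighbors: 3, 4, 5, 6, 8)
  deg(2) = 1 (neighbors: 4)
  deg(3) = 3 (neighbors: 1, 4, 8)
  deg(4) = 3 (neighbors: 1, 2, 3)
  deg(5) = 4 (neighbors: 1, 6, 7, 8)
  deg(6) = 2 (neighbors: 1, 5)
  deg(7) = 2 (neighbors: 5, 8)
  deg(8) = 4 (neighbors: 1, 3, 5, 7)

Step 2: Find maximum:
  max(5, 1, 3, 3, 4, 2, 2, 4) = 5 (vertex 1)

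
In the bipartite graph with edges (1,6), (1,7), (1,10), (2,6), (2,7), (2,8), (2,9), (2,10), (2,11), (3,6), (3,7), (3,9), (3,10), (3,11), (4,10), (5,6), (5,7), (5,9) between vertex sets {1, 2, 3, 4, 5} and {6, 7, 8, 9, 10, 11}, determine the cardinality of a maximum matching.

Step 1: List the neighbors of each left vertex:
  1: 6, 7, 10
  2: 6, 7, 8, 9, 10, 11
  3: 6, 7, 9, 10, 11
  4: 10
  5: 6, 7, 9

Step 2: Greedily match left vertices, then look for augmenting paths:
  Match 1 -- 6
  Match 2 -- 8
  Match 3 -- 9
  Match 4 -- 10
  Match 5 -- 7
  No augmenting path remains.

Step 3: Verify this is maximum:
  Matching size 5 = min(|L|, |R|) = min(5, 6), which is an upper bound, so this matching is maximum.

Maximum matching: {(1,6), (2,8), (3,9), (4,10), (5,7)}
Size: 5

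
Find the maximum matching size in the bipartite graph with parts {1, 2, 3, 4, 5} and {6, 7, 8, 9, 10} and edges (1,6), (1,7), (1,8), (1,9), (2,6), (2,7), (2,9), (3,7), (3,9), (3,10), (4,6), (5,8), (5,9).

Step 1: List the neighbors of each left vertex:
  1: 6, 7, 8, 9
  2: 6, 7, 9
  3: 7, 9, 10
  4: 6
  5: 8, 9

Step 2: Greedily match left vertices, then look for augmenting paths:
  Match 1 -- 9
  Match 2 -- 7
  Match 3 -- 10
  Match 4 -- 6
  Match 5 -- 8
  No augmenting path remains.

Step 3: Verify this is maximum:
  Matching size 5 = min(|L|, |R|) = min(5, 5), which is an upper bound, so this matching is maximum.

Maximum matching: {(1,9), (2,7), (3,10), (4,6), (5,8)}
Size: 5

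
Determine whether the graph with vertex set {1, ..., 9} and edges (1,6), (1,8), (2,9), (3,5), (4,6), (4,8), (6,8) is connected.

Step 1: Build adjacency list from edges:
  1: 6, 8
  2: 9
  3: 5
  4: 6, 8
  5: 3
  6: 1, 4, 8
  7: (none)
  8: 1, 4, 6
  9: 2

Step 2: Run BFS/DFS from vertex 1:
  Visited: {1, 6, 8, 4}
  Reached 4 of 9 vertices

Step 3: Only 4 of 9 vertices reached. Graph is disconnected.
Connected components: {1, 4, 6, 8}, {2, 9}, {3, 5}, {7}
Answer: No, the graph is not connected (4 components).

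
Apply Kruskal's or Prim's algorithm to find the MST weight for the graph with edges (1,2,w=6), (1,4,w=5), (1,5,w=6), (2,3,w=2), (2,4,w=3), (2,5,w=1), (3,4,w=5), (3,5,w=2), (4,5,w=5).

Apply Kruskal's algorithm (sort edges by weight, add if no cycle):

Sorted edges by weight:
  (2,5) w=1
  (2,3) w=2
  (3,5) w=2
  (2,4) w=3
  (1,4) w=5
  (3,4) w=5
  (4,5) w=5
  (1,2) w=6
  (1,5) w=6

Add edge (2,5) w=1 -- no cycle. Running total: 1
Add edge (2,3) w=2 -- no cycle. Running total: 3
Skip edge (3,5) w=2 -- would create cycle
Add edge (2,4) w=3 -- no cycle. Running total: 6
Add edge (1,4) w=5 -- no cycle. Running total: 11

MST edges: (2,5,w=1), (2,3,w=2), (2,4,w=3), (1,4,w=5)
Total MST weight: 1 + 2 + 3 + 5 = 11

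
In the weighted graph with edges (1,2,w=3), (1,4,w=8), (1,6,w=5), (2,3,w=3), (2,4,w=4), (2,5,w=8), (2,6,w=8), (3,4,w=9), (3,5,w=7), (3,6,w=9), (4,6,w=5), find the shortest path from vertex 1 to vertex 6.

Step 1: Build adjacency list with weights:
  1: 2(w=3), 4(w=8), 6(w=5)
  2: 1(w=3), 3(w=3), 4(w=4), 5(w=8), 6(w=8)
  3: 2(w=3), 4(w=9), 5(w=7), 6(w=9)
  4: 1(w=8), 2(w=4), 3(w=9), 6(w=5)
  5: 2(w=8), 3(w=7)
  6: 1(w=5), 2(w=8), 3(w=9), 4(w=5)

Step 2: Apply Dijkstra's algorithm from vertex 1:
  Visit vertex 1 (distance=0)
    Update dist[2] = 3
    Update dist[4] = 8
    Update dist[6] = 5
  Visit vertex 2 (distance=3)
    Update dist[3] = 6
    Update dist[4] = 7
    Update dist[5] = 11
  Visit vertex 6 (distance=5)

Step 3: Shortest path: 1 -> 6
Total weight: 5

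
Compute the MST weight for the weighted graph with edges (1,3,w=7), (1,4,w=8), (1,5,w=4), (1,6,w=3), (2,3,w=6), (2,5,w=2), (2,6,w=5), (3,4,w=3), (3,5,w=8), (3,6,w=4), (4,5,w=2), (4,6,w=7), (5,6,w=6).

Apply Kruskal's algorithm (sort edges by weight, add if no cycle):

Sorted edges by weight:
  (2,5) w=2
  (4,5) w=2
  (1,6) w=3
  (3,4) w=3
  (1,5) w=4
  (3,6) w=4
  (2,6) w=5
  (2,3) w=6
  (5,6) w=6
  (1,3) w=7
  (4,6) w=7
  (1,4) w=8
  (3,5) w=8

Add edge (2,5) w=2 -- no cycle. Running total: 2
Add edge (4,5) w=2 -- no cycle. Running total: 4
Add edge (1,6) w=3 -- no cycle. Running total: 7
Add edge (3,4) w=3 -- no cycle. Running total: 10
Add edge (1,5) w=4 -- no cycle. Running total: 14

MST edges: (2,5,w=2), (4,5,w=2), (1,6,w=3), (3,4,w=3), (1,5,w=4)
Total MST weight: 2 + 2 + 3 + 3 + 4 = 14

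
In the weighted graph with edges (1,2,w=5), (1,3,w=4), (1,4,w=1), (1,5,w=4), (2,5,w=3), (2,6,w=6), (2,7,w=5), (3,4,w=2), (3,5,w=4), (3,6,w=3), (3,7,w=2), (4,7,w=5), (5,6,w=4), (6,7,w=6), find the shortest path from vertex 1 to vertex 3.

Step 1: Build adjacency list with weights:
  1: 2(w=5), 3(w=4), 4(w=1), 5(w=4)
  2: 1(w=5), 5(w=3), 6(w=6), 7(w=5)
  3: 1(w=4), 4(w=2), 5(w=4), 6(w=3), 7(w=2)
  4: 1(w=1), 3(w=2), 7(w=5)
  5: 1(w=4), 2(w=3), 3(w=4), 6(w=4)
  6: 2(w=6), 3(w=3), 5(w=4), 7(w=6)
  7: 2(w=5), 3(w=2), 4(w=5), 6(w=6)

Step 2: Apply Dijkstra's algorithm from vertex 1:
  Visit vertex 1 (distance=0)
    Update dist[2] = 5
    Update dist[3] = 4
    Update dist[4] = 1
    Update dist[5] = 4
  Visit vertex 4 (distance=1)
    Update dist[3] = 3
    Update dist[7] = 6
  Visit vertex 3 (distance=3)
    Update dist[6] = 6
    Update dist[7] = 5

Step 3: Shortest path: 1 -> 4 -> 3
Total weight: 1 + 2 = 3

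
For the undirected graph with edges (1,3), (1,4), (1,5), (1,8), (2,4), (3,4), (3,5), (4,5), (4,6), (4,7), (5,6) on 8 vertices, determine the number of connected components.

Step 1: Build adjacency list from edges:
  1: 3, 4, 5, 8
  2: 4
  3: 1, 4, 5
  4: 1, 2, 3, 5, 6, 7
  5: 1, 3, 4, 6
  6: 4, 5
  7: 4
  8: 1

Step 2: Run BFS/DFS from vertex 1:
  Visited: {1, 3, 4, 5, 8, 2, 6, 7}
  Reached 8 of 8 vertices

Step 3: All 8 vertices reached from vertex 1, so the graph is connected.
Number of connected components: 1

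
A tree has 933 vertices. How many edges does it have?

A tree on n vertices always has exactly n - 1 edges.
For n = 933: edges = 933 - 1 = 932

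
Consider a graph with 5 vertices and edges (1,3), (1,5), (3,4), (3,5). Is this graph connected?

Step 1: Build adjacency list from edges:
  1: 3, 5
  2: (none)
  3: 1, 4, 5
  4: 3
  5: 1, 3

Step 2: Run BFS/DFS from vertex 1:
  Visited: {1, 3, 5, 4}
  Reached 4 of 5 vertices

Step 3: Only 4 of 5 vertices reached. Graph is disconnected.
Connected components: {1, 3, 4, 5}, {2}
Answer: No, the graph is not connected (2 components).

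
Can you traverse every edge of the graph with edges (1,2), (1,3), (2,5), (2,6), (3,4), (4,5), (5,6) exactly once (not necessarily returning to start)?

Step 1: Find the degree of each vertex:
  deg(1) = 2
  deg(2) = 3
  deg(3) = 2
  deg(4) = 2
  deg(5) = 3
  deg(6) = 2

Step 2: Count vertices with odd degree:
  Odd-degree vertices: 2, 5 (2 total)

Step 3: Apply Euler's theorem:
  - Eulerian circuit exists iff graph is connected and all vertices have even degree
  - Eulerian path exists iff graph is connected and has 0 or 2 odd-degree vertices

Graph is connected with exactly 2 odd-degree vertices (2, 5).
Eulerian path exists (starting and ending at the odd-degree vertices), but no Eulerian circuit.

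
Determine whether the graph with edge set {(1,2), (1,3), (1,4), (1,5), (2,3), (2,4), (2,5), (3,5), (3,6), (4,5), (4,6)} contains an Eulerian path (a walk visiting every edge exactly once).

Step 1: Find the degree of each vertex:
  deg(1) = 4
  deg(2) = 4
  deg(3) = 4
  deg(4) = 4
  deg(5) = 4
  deg(6) = 2

Step 2: Count vertices with odd degree:
  All vertices have even degree (0 odd-degree vertices)

Step 3: Apply Euler's theorem:
  - Eulerian circuit exists iff graph is connected and all vertices have even degree
  - Eulerian path exists iff graph is connected and has 0 or 2 odd-degree vertices

Graph is connected with 0 odd-degree vertices.
Both Eulerian circuit and Eulerian path exist.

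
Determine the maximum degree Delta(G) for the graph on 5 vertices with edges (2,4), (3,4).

Step 1: Count edges incident to each vertex:
  deg(1) = 0 (neighbors: none)
  deg(2) = 1 (neighbors: 4)
  deg(3) = 1 (neighbors: 4)
  deg(4) = 2 (neighbors: 2, 3)
  deg(5) = 0 (neighbors: none)

Step 2: Find maximum:
  max(0, 1, 1, 2, 0) = 2 (vertex 4)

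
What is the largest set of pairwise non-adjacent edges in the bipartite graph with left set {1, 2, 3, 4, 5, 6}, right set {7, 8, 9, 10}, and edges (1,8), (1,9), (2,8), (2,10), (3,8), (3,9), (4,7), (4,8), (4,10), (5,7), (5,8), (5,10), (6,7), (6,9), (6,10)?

Step 1: List the neighbors of each left vertex:
  1: 8, 9
  2: 8, 10
  3: 8, 9
  4: 7, 8, 10
  5: 7, 8, 10
  6: 7, 9, 10

Step 2: Greedily match left vertices, then look for augmenting paths:
  Match 1 -- 8
  Match 2 -- 10
  Match 3 -- 9
  Match 4 -- 7
  No augmenting path remains.

Step 3: Verify this is maximum:
  Matching size 4 = min(|L|, |R|) = min(6, 4), which is an upper bound, so this matching is maximum.

Maximum matching: {(1,8), (2,10), (3,9), (4,7)}
Size: 4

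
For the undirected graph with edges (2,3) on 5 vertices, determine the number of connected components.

Step 1: Build adjacency list from edges:
  1: (none)
  2: 3
  3: 2
  4: (none)
  5: (none)

Step 2: Run BFS/DFS from vertex 1:
  Visited: {1}
  Reached 1 of 5 vertices

Step 3: Only 1 of 5 vertices reached. Graph is disconnected.
Connected components: {1}, {2, 3}, {4}, {5}
Number of connected components: 4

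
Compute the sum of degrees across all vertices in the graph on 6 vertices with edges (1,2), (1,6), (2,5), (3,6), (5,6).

Step 1: Count edges incident to each vertex:
  deg(1) = 2 (neighbors: 2, 6)
  deg(2) = 2 (neighbors: 1, 5)
  deg(3) = 1 (neighbors: 6)
  deg(4) = 0 (neighbors: none)
  deg(5) = 2 (neighbors: 2, 6)
  deg(6) = 3 (neighbors: 1, 3, 5)

Step 2: Sum all degrees:
  2 + 2 + 1 + 0 + 2 + 3 = 10

Verification: sum of degrees = 2 * |E| = 2 * 5 = 10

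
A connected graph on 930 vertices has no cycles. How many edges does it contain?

A tree on n vertices always has exactly n - 1 edges.
For n = 930: edges = 930 - 1 = 929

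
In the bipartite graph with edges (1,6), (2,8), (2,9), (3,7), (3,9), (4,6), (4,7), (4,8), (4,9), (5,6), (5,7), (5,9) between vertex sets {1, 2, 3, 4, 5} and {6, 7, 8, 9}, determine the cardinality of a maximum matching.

Step 1: List the neighbors of each left vertex:
  1: 6
  2: 8, 9
  3: 7, 9
  4: 6, 7, 8, 9
  5: 6, 7, 9

Step 2: Greedily match left vertices, then look for augmenting paths:
  Match 1 -- 6
  Match 2 -- 8
  Match 3 -- 7
  Match 4 -- 9
  No augmenting path remains.

Step 3: Verify this is maximum:
  Matching size 4 = min(|L|, |R|) = min(5, 4), which is an upper bound, so this matching is maximum.

Maximum matching: {(1,6), (2,8), (3,7), (4,9)}
Size: 4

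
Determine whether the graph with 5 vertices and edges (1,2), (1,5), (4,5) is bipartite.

Step 1: Attempt 2-coloring using BFS:
  Start at vertex 1, assign color 0
  Color vertex 2 with color 1 (neighbor of 1)
  Color vertex 5 with color 1 (neighbor of 1)
  Color vertex 4 with color 0 (neighbor of 5)
  Start new component at vertex 3, assign color 0

Step 2: 2-coloring succeeded. No conflicts found.
  Set A (color 0): {1, 3, 4}
  Set B (color 1): {2, 5}

The graph is bipartite with partition {1, 3, 4}, {2, 5}.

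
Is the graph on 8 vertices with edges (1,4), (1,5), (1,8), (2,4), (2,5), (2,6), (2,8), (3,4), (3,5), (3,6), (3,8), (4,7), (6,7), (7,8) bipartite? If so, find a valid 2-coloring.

Step 1: Attempt 2-coloring using BFS:
  Start at vertex 1, assign color 0
  Color vertex 4 with color 1 (neighbor of 1)
  Color vertex 5 with color 1 (neighbor of 1)
  Color vertex 8 with color 1 (neighbor of 1)
  Color vertex 2 with color 0 (neighbor of 4)
  Color vertex 3 with color 0 (neighbor of 4)
  Color vertex 7 with color 0 (neighbor of 4)
  Color vertex 6 with color 1 (neighbor of 2)

Step 2: 2-coloring succeeded. No conflicts found.
  Set A (color 0): {1, 2, 3, 7}
  Set B (color 1): {4, 5, 6, 8}

The graph is bipartite with partition {1, 2, 3, 7}, {4, 5, 6, 8}.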